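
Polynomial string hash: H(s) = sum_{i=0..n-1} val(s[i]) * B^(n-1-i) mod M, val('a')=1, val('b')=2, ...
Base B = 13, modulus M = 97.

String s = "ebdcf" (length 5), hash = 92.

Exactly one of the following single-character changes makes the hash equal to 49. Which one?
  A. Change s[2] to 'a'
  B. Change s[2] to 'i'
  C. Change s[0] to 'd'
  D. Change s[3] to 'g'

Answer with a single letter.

Option A: s[2]='d'->'a', delta=(1-4)*13^2 mod 97 = 75, hash=92+75 mod 97 = 70
Option B: s[2]='d'->'i', delta=(9-4)*13^2 mod 97 = 69, hash=92+69 mod 97 = 64
Option C: s[0]='e'->'d', delta=(4-5)*13^4 mod 97 = 54, hash=92+54 mod 97 = 49 <-- target
Option D: s[3]='c'->'g', delta=(7-3)*13^1 mod 97 = 52, hash=92+52 mod 97 = 47

Answer: C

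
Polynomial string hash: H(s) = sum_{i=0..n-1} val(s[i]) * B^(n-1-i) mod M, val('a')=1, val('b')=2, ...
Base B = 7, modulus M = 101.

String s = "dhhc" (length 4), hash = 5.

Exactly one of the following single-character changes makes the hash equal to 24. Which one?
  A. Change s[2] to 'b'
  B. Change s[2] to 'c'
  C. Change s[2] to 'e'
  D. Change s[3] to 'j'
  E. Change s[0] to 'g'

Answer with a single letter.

Option A: s[2]='h'->'b', delta=(2-8)*7^1 mod 101 = 59, hash=5+59 mod 101 = 64
Option B: s[2]='h'->'c', delta=(3-8)*7^1 mod 101 = 66, hash=5+66 mod 101 = 71
Option C: s[2]='h'->'e', delta=(5-8)*7^1 mod 101 = 80, hash=5+80 mod 101 = 85
Option D: s[3]='c'->'j', delta=(10-3)*7^0 mod 101 = 7, hash=5+7 mod 101 = 12
Option E: s[0]='d'->'g', delta=(7-4)*7^3 mod 101 = 19, hash=5+19 mod 101 = 24 <-- target

Answer: E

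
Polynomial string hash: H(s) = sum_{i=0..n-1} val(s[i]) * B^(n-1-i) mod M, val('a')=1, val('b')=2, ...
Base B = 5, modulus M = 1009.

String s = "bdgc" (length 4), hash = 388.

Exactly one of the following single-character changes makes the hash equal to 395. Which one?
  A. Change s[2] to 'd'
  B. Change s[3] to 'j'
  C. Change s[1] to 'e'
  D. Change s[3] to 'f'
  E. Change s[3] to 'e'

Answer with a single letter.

Option A: s[2]='g'->'d', delta=(4-7)*5^1 mod 1009 = 994, hash=388+994 mod 1009 = 373
Option B: s[3]='c'->'j', delta=(10-3)*5^0 mod 1009 = 7, hash=388+7 mod 1009 = 395 <-- target
Option C: s[1]='d'->'e', delta=(5-4)*5^2 mod 1009 = 25, hash=388+25 mod 1009 = 413
Option D: s[3]='c'->'f', delta=(6-3)*5^0 mod 1009 = 3, hash=388+3 mod 1009 = 391
Option E: s[3]='c'->'e', delta=(5-3)*5^0 mod 1009 = 2, hash=388+2 mod 1009 = 390

Answer: B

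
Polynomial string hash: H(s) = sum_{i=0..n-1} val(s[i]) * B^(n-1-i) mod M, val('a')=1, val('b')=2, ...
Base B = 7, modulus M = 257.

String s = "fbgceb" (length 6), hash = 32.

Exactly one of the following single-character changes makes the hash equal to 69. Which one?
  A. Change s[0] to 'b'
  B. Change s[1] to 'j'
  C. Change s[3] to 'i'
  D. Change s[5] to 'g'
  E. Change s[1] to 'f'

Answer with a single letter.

Option A: s[0]='f'->'b', delta=(2-6)*7^5 mod 257 = 106, hash=32+106 mod 257 = 138
Option B: s[1]='b'->'j', delta=(10-2)*7^4 mod 257 = 190, hash=32+190 mod 257 = 222
Option C: s[3]='c'->'i', delta=(9-3)*7^2 mod 257 = 37, hash=32+37 mod 257 = 69 <-- target
Option D: s[5]='b'->'g', delta=(7-2)*7^0 mod 257 = 5, hash=32+5 mod 257 = 37
Option E: s[1]='b'->'f', delta=(6-2)*7^4 mod 257 = 95, hash=32+95 mod 257 = 127

Answer: C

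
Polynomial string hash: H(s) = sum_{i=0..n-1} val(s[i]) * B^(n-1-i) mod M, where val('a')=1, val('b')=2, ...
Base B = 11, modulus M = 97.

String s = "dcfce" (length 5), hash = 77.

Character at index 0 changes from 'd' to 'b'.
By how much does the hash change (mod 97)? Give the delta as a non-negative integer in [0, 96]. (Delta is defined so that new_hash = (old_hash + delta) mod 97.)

Answer: 12

Derivation:
Delta formula: (val(new) - val(old)) * B^(n-1-k) mod M
  val('b') - val('d') = 2 - 4 = -2
  B^(n-1-k) = 11^4 mod 97 = 91
  Delta = -2 * 91 mod 97 = 12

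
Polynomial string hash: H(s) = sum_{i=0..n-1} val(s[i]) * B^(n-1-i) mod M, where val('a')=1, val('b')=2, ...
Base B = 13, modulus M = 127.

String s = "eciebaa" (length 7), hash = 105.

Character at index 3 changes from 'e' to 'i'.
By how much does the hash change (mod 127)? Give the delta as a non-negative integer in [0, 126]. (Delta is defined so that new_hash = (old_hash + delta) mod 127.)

Answer: 25

Derivation:
Delta formula: (val(new) - val(old)) * B^(n-1-k) mod M
  val('i') - val('e') = 9 - 5 = 4
  B^(n-1-k) = 13^3 mod 127 = 38
  Delta = 4 * 38 mod 127 = 25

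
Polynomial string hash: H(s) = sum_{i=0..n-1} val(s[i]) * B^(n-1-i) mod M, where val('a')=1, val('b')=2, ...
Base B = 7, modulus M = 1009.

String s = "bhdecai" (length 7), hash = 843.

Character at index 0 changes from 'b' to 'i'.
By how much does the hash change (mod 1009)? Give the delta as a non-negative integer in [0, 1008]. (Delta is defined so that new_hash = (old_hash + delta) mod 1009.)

Delta formula: (val(new) - val(old)) * B^(n-1-k) mod M
  val('i') - val('b') = 9 - 2 = 7
  B^(n-1-k) = 7^6 mod 1009 = 605
  Delta = 7 * 605 mod 1009 = 199

Answer: 199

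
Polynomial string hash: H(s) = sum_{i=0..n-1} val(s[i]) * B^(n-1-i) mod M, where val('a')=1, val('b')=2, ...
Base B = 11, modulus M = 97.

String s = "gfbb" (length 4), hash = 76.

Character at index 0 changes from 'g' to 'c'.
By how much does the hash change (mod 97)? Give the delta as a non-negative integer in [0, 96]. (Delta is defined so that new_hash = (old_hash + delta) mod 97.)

Answer: 11

Derivation:
Delta formula: (val(new) - val(old)) * B^(n-1-k) mod M
  val('c') - val('g') = 3 - 7 = -4
  B^(n-1-k) = 11^3 mod 97 = 70
  Delta = -4 * 70 mod 97 = 11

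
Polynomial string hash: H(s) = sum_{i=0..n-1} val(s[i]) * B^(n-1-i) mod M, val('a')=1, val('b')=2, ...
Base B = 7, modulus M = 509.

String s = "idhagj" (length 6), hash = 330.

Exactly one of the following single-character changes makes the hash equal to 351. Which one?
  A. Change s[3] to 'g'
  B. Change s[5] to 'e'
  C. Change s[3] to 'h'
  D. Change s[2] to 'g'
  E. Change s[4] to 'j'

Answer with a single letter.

Option A: s[3]='a'->'g', delta=(7-1)*7^2 mod 509 = 294, hash=330+294 mod 509 = 115
Option B: s[5]='j'->'e', delta=(5-10)*7^0 mod 509 = 504, hash=330+504 mod 509 = 325
Option C: s[3]='a'->'h', delta=(8-1)*7^2 mod 509 = 343, hash=330+343 mod 509 = 164
Option D: s[2]='h'->'g', delta=(7-8)*7^3 mod 509 = 166, hash=330+166 mod 509 = 496
Option E: s[4]='g'->'j', delta=(10-7)*7^1 mod 509 = 21, hash=330+21 mod 509 = 351 <-- target

Answer: E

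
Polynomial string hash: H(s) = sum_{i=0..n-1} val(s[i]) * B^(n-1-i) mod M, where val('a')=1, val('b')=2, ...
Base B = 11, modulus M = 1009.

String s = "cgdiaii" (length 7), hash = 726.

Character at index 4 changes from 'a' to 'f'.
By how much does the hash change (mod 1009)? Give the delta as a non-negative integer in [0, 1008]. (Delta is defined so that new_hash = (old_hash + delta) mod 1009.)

Delta formula: (val(new) - val(old)) * B^(n-1-k) mod M
  val('f') - val('a') = 6 - 1 = 5
  B^(n-1-k) = 11^2 mod 1009 = 121
  Delta = 5 * 121 mod 1009 = 605

Answer: 605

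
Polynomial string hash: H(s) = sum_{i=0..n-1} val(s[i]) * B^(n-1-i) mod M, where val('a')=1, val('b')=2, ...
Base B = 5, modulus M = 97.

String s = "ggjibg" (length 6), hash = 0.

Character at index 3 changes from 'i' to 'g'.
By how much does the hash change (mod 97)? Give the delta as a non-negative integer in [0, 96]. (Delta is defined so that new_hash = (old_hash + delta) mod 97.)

Answer: 47

Derivation:
Delta formula: (val(new) - val(old)) * B^(n-1-k) mod M
  val('g') - val('i') = 7 - 9 = -2
  B^(n-1-k) = 5^2 mod 97 = 25
  Delta = -2 * 25 mod 97 = 47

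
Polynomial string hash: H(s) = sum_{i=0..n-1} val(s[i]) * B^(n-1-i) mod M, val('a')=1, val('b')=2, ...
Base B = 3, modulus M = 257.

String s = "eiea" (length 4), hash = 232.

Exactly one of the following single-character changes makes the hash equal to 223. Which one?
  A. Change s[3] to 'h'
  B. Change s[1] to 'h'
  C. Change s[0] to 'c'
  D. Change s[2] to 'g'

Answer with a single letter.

Answer: B

Derivation:
Option A: s[3]='a'->'h', delta=(8-1)*3^0 mod 257 = 7, hash=232+7 mod 257 = 239
Option B: s[1]='i'->'h', delta=(8-9)*3^2 mod 257 = 248, hash=232+248 mod 257 = 223 <-- target
Option C: s[0]='e'->'c', delta=(3-5)*3^3 mod 257 = 203, hash=232+203 mod 257 = 178
Option D: s[2]='e'->'g', delta=(7-5)*3^1 mod 257 = 6, hash=232+6 mod 257 = 238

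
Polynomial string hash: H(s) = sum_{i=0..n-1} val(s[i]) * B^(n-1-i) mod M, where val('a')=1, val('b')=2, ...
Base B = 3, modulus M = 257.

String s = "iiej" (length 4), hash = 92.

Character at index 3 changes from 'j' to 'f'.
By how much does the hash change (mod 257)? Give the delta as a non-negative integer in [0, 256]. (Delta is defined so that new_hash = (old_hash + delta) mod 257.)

Answer: 253

Derivation:
Delta formula: (val(new) - val(old)) * B^(n-1-k) mod M
  val('f') - val('j') = 6 - 10 = -4
  B^(n-1-k) = 3^0 mod 257 = 1
  Delta = -4 * 1 mod 257 = 253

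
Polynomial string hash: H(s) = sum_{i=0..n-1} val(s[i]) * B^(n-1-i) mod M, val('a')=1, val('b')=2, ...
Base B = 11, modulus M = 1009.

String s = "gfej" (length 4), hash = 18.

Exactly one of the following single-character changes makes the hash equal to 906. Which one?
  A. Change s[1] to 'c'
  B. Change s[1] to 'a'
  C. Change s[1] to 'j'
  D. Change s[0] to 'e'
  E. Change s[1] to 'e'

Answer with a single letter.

Option A: s[1]='f'->'c', delta=(3-6)*11^2 mod 1009 = 646, hash=18+646 mod 1009 = 664
Option B: s[1]='f'->'a', delta=(1-6)*11^2 mod 1009 = 404, hash=18+404 mod 1009 = 422
Option C: s[1]='f'->'j', delta=(10-6)*11^2 mod 1009 = 484, hash=18+484 mod 1009 = 502
Option D: s[0]='g'->'e', delta=(5-7)*11^3 mod 1009 = 365, hash=18+365 mod 1009 = 383
Option E: s[1]='f'->'e', delta=(5-6)*11^2 mod 1009 = 888, hash=18+888 mod 1009 = 906 <-- target

Answer: E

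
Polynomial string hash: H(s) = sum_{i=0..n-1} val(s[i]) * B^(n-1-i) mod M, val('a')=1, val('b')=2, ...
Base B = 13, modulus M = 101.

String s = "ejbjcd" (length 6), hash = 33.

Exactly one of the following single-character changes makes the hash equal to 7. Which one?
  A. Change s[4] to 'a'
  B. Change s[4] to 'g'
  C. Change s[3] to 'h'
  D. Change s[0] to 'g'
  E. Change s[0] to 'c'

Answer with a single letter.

Option A: s[4]='c'->'a', delta=(1-3)*13^1 mod 101 = 75, hash=33+75 mod 101 = 7 <-- target
Option B: s[4]='c'->'g', delta=(7-3)*13^1 mod 101 = 52, hash=33+52 mod 101 = 85
Option C: s[3]='j'->'h', delta=(8-10)*13^2 mod 101 = 66, hash=33+66 mod 101 = 99
Option D: s[0]='e'->'g', delta=(7-5)*13^5 mod 101 = 34, hash=33+34 mod 101 = 67
Option E: s[0]='e'->'c', delta=(3-5)*13^5 mod 101 = 67, hash=33+67 mod 101 = 100

Answer: A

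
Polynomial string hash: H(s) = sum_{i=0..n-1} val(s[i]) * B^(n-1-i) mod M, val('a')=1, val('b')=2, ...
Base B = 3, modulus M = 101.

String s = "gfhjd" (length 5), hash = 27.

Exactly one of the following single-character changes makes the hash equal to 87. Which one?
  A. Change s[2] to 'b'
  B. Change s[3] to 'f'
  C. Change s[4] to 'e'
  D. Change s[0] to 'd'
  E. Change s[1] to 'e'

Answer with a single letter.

Answer: D

Derivation:
Option A: s[2]='h'->'b', delta=(2-8)*3^2 mod 101 = 47, hash=27+47 mod 101 = 74
Option B: s[3]='j'->'f', delta=(6-10)*3^1 mod 101 = 89, hash=27+89 mod 101 = 15
Option C: s[4]='d'->'e', delta=(5-4)*3^0 mod 101 = 1, hash=27+1 mod 101 = 28
Option D: s[0]='g'->'d', delta=(4-7)*3^4 mod 101 = 60, hash=27+60 mod 101 = 87 <-- target
Option E: s[1]='f'->'e', delta=(5-6)*3^3 mod 101 = 74, hash=27+74 mod 101 = 0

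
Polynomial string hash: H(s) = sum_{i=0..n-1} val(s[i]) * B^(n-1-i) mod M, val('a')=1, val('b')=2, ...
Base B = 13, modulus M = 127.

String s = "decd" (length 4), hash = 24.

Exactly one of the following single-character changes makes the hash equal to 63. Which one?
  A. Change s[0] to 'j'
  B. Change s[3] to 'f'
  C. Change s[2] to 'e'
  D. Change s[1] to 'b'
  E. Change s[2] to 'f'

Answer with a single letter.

Option A: s[0]='d'->'j', delta=(10-4)*13^3 mod 127 = 101, hash=24+101 mod 127 = 125
Option B: s[3]='d'->'f', delta=(6-4)*13^0 mod 127 = 2, hash=24+2 mod 127 = 26
Option C: s[2]='c'->'e', delta=(5-3)*13^1 mod 127 = 26, hash=24+26 mod 127 = 50
Option D: s[1]='e'->'b', delta=(2-5)*13^2 mod 127 = 1, hash=24+1 mod 127 = 25
Option E: s[2]='c'->'f', delta=(6-3)*13^1 mod 127 = 39, hash=24+39 mod 127 = 63 <-- target

Answer: E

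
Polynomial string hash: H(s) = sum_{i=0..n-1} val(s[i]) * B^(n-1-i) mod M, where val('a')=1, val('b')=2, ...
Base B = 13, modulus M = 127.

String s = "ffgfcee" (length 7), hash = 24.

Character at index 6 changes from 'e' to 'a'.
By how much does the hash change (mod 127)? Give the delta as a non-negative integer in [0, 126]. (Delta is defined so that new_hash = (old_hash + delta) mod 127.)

Answer: 123

Derivation:
Delta formula: (val(new) - val(old)) * B^(n-1-k) mod M
  val('a') - val('e') = 1 - 5 = -4
  B^(n-1-k) = 13^0 mod 127 = 1
  Delta = -4 * 1 mod 127 = 123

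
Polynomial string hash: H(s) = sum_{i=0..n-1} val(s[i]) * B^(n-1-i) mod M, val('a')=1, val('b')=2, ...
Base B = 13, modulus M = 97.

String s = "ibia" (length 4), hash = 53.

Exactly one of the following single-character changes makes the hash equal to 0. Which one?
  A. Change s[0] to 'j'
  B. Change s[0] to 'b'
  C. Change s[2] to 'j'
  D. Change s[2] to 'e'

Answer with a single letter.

Option A: s[0]='i'->'j', delta=(10-9)*13^3 mod 97 = 63, hash=53+63 mod 97 = 19
Option B: s[0]='i'->'b', delta=(2-9)*13^3 mod 97 = 44, hash=53+44 mod 97 = 0 <-- target
Option C: s[2]='i'->'j', delta=(10-9)*13^1 mod 97 = 13, hash=53+13 mod 97 = 66
Option D: s[2]='i'->'e', delta=(5-9)*13^1 mod 97 = 45, hash=53+45 mod 97 = 1

Answer: B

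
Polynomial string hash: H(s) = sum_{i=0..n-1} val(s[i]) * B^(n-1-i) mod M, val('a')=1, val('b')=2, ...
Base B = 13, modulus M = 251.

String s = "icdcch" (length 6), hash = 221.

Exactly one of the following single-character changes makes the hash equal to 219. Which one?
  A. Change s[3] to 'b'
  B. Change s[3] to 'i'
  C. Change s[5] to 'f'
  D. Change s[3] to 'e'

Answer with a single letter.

Option A: s[3]='c'->'b', delta=(2-3)*13^2 mod 251 = 82, hash=221+82 mod 251 = 52
Option B: s[3]='c'->'i', delta=(9-3)*13^2 mod 251 = 10, hash=221+10 mod 251 = 231
Option C: s[5]='h'->'f', delta=(6-8)*13^0 mod 251 = 249, hash=221+249 mod 251 = 219 <-- target
Option D: s[3]='c'->'e', delta=(5-3)*13^2 mod 251 = 87, hash=221+87 mod 251 = 57

Answer: C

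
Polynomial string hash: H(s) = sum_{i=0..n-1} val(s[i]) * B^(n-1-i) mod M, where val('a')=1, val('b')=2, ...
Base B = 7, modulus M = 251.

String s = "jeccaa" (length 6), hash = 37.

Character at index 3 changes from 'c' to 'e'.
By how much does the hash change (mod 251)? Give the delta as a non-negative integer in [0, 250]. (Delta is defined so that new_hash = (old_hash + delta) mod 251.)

Delta formula: (val(new) - val(old)) * B^(n-1-k) mod M
  val('e') - val('c') = 5 - 3 = 2
  B^(n-1-k) = 7^2 mod 251 = 49
  Delta = 2 * 49 mod 251 = 98

Answer: 98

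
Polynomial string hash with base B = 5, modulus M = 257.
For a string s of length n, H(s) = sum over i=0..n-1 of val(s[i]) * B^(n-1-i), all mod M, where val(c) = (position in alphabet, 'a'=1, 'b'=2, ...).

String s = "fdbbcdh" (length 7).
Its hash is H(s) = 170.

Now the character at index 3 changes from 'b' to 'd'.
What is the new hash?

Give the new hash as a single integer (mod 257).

Answer: 163

Derivation:
val('b') = 2, val('d') = 4
Position k = 3, exponent = n-1-k = 3
B^3 mod M = 5^3 mod 257 = 125
Delta = (4 - 2) * 125 mod 257 = 250
New hash = (170 + 250) mod 257 = 163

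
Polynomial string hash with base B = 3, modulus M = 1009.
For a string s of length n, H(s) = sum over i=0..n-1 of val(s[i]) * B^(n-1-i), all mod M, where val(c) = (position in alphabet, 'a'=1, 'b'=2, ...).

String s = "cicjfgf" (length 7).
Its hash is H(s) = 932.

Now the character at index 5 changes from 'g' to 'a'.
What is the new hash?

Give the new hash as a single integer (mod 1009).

Answer: 914

Derivation:
val('g') = 7, val('a') = 1
Position k = 5, exponent = n-1-k = 1
B^1 mod M = 3^1 mod 1009 = 3
Delta = (1 - 7) * 3 mod 1009 = 991
New hash = (932 + 991) mod 1009 = 914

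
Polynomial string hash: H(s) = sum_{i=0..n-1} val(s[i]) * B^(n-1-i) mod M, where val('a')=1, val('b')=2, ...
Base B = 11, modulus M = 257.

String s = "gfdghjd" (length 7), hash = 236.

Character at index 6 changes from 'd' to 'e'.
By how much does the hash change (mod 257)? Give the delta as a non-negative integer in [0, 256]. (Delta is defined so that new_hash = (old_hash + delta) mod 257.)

Delta formula: (val(new) - val(old)) * B^(n-1-k) mod M
  val('e') - val('d') = 5 - 4 = 1
  B^(n-1-k) = 11^0 mod 257 = 1
  Delta = 1 * 1 mod 257 = 1

Answer: 1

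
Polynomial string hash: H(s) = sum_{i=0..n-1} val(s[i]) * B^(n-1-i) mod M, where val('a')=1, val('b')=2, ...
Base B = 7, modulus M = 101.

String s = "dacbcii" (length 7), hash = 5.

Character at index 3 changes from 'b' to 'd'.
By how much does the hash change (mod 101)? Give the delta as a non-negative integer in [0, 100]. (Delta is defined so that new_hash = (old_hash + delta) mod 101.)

Delta formula: (val(new) - val(old)) * B^(n-1-k) mod M
  val('d') - val('b') = 4 - 2 = 2
  B^(n-1-k) = 7^3 mod 101 = 40
  Delta = 2 * 40 mod 101 = 80

Answer: 80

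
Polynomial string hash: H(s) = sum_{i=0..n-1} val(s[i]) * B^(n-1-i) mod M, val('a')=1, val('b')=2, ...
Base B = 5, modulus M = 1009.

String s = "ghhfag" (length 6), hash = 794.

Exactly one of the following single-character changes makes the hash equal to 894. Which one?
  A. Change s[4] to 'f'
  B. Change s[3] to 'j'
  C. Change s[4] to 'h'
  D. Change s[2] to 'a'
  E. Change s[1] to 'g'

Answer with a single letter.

Option A: s[4]='a'->'f', delta=(6-1)*5^1 mod 1009 = 25, hash=794+25 mod 1009 = 819
Option B: s[3]='f'->'j', delta=(10-6)*5^2 mod 1009 = 100, hash=794+100 mod 1009 = 894 <-- target
Option C: s[4]='a'->'h', delta=(8-1)*5^1 mod 1009 = 35, hash=794+35 mod 1009 = 829
Option D: s[2]='h'->'a', delta=(1-8)*5^3 mod 1009 = 134, hash=794+134 mod 1009 = 928
Option E: s[1]='h'->'g', delta=(7-8)*5^4 mod 1009 = 384, hash=794+384 mod 1009 = 169

Answer: B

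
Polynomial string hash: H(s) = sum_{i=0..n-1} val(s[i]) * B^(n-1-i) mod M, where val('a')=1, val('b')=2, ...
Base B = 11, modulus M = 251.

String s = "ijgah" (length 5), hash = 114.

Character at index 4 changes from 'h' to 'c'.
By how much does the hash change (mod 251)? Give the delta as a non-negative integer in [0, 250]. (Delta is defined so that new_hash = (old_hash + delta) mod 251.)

Answer: 246

Derivation:
Delta formula: (val(new) - val(old)) * B^(n-1-k) mod M
  val('c') - val('h') = 3 - 8 = -5
  B^(n-1-k) = 11^0 mod 251 = 1
  Delta = -5 * 1 mod 251 = 246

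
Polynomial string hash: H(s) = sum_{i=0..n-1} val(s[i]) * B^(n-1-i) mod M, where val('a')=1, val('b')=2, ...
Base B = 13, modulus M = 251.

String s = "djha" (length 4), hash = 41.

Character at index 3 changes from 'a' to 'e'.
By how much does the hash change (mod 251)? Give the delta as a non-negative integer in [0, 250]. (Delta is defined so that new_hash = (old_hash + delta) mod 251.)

Answer: 4

Derivation:
Delta formula: (val(new) - val(old)) * B^(n-1-k) mod M
  val('e') - val('a') = 5 - 1 = 4
  B^(n-1-k) = 13^0 mod 251 = 1
  Delta = 4 * 1 mod 251 = 4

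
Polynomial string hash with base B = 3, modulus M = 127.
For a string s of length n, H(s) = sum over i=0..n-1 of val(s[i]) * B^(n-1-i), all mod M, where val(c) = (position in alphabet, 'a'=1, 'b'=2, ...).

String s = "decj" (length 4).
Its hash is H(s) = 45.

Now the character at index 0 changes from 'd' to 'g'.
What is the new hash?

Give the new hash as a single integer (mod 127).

Answer: 126

Derivation:
val('d') = 4, val('g') = 7
Position k = 0, exponent = n-1-k = 3
B^3 mod M = 3^3 mod 127 = 27
Delta = (7 - 4) * 27 mod 127 = 81
New hash = (45 + 81) mod 127 = 126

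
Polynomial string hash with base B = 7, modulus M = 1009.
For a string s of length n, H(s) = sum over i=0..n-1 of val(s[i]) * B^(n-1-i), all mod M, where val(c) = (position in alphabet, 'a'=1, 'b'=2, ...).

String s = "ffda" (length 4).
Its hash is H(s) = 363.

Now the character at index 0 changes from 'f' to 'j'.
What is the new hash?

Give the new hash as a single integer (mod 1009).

val('f') = 6, val('j') = 10
Position k = 0, exponent = n-1-k = 3
B^3 mod M = 7^3 mod 1009 = 343
Delta = (10 - 6) * 343 mod 1009 = 363
New hash = (363 + 363) mod 1009 = 726

Answer: 726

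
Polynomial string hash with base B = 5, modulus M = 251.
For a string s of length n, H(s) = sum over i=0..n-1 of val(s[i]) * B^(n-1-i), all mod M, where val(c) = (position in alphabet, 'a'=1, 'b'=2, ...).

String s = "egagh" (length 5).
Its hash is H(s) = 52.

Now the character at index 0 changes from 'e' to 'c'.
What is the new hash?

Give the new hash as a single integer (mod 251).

Answer: 57

Derivation:
val('e') = 5, val('c') = 3
Position k = 0, exponent = n-1-k = 4
B^4 mod M = 5^4 mod 251 = 123
Delta = (3 - 5) * 123 mod 251 = 5
New hash = (52 + 5) mod 251 = 57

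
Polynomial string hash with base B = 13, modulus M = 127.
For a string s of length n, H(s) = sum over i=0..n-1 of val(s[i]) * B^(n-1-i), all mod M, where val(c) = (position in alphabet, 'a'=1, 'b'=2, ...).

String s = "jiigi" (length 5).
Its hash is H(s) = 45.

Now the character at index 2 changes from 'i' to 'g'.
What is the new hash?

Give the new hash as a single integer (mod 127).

val('i') = 9, val('g') = 7
Position k = 2, exponent = n-1-k = 2
B^2 mod M = 13^2 mod 127 = 42
Delta = (7 - 9) * 42 mod 127 = 43
New hash = (45 + 43) mod 127 = 88

Answer: 88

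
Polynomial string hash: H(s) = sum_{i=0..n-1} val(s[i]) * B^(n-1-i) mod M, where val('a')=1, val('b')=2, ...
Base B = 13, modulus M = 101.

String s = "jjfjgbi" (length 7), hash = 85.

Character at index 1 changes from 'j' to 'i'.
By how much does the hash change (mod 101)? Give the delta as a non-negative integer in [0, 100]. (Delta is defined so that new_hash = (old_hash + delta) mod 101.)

Answer: 84

Derivation:
Delta formula: (val(new) - val(old)) * B^(n-1-k) mod M
  val('i') - val('j') = 9 - 10 = -1
  B^(n-1-k) = 13^5 mod 101 = 17
  Delta = -1 * 17 mod 101 = 84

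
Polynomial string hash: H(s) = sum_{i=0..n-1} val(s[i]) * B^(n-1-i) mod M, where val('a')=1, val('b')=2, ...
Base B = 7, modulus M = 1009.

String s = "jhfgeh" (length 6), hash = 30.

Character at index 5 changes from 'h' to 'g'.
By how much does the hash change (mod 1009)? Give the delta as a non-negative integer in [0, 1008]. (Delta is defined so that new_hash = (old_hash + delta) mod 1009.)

Delta formula: (val(new) - val(old)) * B^(n-1-k) mod M
  val('g') - val('h') = 7 - 8 = -1
  B^(n-1-k) = 7^0 mod 1009 = 1
  Delta = -1 * 1 mod 1009 = 1008

Answer: 1008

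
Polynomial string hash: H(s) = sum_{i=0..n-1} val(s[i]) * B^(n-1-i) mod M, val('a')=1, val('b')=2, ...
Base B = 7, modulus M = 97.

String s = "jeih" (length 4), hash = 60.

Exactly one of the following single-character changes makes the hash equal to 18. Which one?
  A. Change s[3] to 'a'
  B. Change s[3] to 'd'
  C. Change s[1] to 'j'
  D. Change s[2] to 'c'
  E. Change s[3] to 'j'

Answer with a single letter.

Answer: D

Derivation:
Option A: s[3]='h'->'a', delta=(1-8)*7^0 mod 97 = 90, hash=60+90 mod 97 = 53
Option B: s[3]='h'->'d', delta=(4-8)*7^0 mod 97 = 93, hash=60+93 mod 97 = 56
Option C: s[1]='e'->'j', delta=(10-5)*7^2 mod 97 = 51, hash=60+51 mod 97 = 14
Option D: s[2]='i'->'c', delta=(3-9)*7^1 mod 97 = 55, hash=60+55 mod 97 = 18 <-- target
Option E: s[3]='h'->'j', delta=(10-8)*7^0 mod 97 = 2, hash=60+2 mod 97 = 62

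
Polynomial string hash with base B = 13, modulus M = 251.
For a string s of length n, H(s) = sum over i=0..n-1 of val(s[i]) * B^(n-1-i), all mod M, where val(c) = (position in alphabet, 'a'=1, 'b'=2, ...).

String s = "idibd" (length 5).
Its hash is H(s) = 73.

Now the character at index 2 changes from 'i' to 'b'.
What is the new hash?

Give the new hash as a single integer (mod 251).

val('i') = 9, val('b') = 2
Position k = 2, exponent = n-1-k = 2
B^2 mod M = 13^2 mod 251 = 169
Delta = (2 - 9) * 169 mod 251 = 72
New hash = (73 + 72) mod 251 = 145

Answer: 145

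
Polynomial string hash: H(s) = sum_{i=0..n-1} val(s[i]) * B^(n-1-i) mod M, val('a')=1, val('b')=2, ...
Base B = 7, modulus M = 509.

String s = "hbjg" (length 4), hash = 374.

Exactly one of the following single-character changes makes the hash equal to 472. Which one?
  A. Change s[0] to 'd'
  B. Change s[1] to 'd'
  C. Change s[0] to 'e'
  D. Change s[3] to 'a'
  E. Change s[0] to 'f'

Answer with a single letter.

Option A: s[0]='h'->'d', delta=(4-8)*7^3 mod 509 = 155, hash=374+155 mod 509 = 20
Option B: s[1]='b'->'d', delta=(4-2)*7^2 mod 509 = 98, hash=374+98 mod 509 = 472 <-- target
Option C: s[0]='h'->'e', delta=(5-8)*7^3 mod 509 = 498, hash=374+498 mod 509 = 363
Option D: s[3]='g'->'a', delta=(1-7)*7^0 mod 509 = 503, hash=374+503 mod 509 = 368
Option E: s[0]='h'->'f', delta=(6-8)*7^3 mod 509 = 332, hash=374+332 mod 509 = 197

Answer: B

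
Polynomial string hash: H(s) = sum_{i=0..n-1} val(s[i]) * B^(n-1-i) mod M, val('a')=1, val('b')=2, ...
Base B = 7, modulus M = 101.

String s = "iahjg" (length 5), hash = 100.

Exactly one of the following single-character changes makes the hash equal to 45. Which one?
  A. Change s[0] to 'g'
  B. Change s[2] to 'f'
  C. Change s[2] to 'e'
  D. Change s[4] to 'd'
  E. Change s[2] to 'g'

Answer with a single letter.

Answer: A

Derivation:
Option A: s[0]='i'->'g', delta=(7-9)*7^4 mod 101 = 46, hash=100+46 mod 101 = 45 <-- target
Option B: s[2]='h'->'f', delta=(6-8)*7^2 mod 101 = 3, hash=100+3 mod 101 = 2
Option C: s[2]='h'->'e', delta=(5-8)*7^2 mod 101 = 55, hash=100+55 mod 101 = 54
Option D: s[4]='g'->'d', delta=(4-7)*7^0 mod 101 = 98, hash=100+98 mod 101 = 97
Option E: s[2]='h'->'g', delta=(7-8)*7^2 mod 101 = 52, hash=100+52 mod 101 = 51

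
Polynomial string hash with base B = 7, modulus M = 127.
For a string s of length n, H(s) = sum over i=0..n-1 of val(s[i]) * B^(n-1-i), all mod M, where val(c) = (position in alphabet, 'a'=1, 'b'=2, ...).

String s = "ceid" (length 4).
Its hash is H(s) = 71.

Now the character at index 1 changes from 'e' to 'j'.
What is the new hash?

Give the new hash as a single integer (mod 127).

val('e') = 5, val('j') = 10
Position k = 1, exponent = n-1-k = 2
B^2 mod M = 7^2 mod 127 = 49
Delta = (10 - 5) * 49 mod 127 = 118
New hash = (71 + 118) mod 127 = 62

Answer: 62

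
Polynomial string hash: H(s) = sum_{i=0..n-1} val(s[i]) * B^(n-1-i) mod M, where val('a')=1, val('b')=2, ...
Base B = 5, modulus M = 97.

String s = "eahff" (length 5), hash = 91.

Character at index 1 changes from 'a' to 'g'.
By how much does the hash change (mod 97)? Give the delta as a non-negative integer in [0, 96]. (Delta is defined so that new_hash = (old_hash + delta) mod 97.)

Delta formula: (val(new) - val(old)) * B^(n-1-k) mod M
  val('g') - val('a') = 7 - 1 = 6
  B^(n-1-k) = 5^3 mod 97 = 28
  Delta = 6 * 28 mod 97 = 71

Answer: 71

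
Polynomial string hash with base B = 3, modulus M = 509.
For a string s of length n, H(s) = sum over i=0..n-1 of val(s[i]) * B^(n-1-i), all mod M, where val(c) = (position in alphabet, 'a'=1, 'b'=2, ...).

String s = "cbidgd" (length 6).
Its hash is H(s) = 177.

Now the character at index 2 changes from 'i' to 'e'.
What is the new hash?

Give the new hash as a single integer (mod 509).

val('i') = 9, val('e') = 5
Position k = 2, exponent = n-1-k = 3
B^3 mod M = 3^3 mod 509 = 27
Delta = (5 - 9) * 27 mod 509 = 401
New hash = (177 + 401) mod 509 = 69

Answer: 69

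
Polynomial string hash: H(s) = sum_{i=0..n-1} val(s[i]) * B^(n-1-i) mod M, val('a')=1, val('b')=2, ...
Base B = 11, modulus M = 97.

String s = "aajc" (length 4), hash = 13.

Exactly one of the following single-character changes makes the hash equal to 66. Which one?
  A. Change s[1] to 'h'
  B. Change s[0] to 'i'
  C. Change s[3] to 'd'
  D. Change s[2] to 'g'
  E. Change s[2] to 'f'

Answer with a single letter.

Answer: E

Derivation:
Option A: s[1]='a'->'h', delta=(8-1)*11^2 mod 97 = 71, hash=13+71 mod 97 = 84
Option B: s[0]='a'->'i', delta=(9-1)*11^3 mod 97 = 75, hash=13+75 mod 97 = 88
Option C: s[3]='c'->'d', delta=(4-3)*11^0 mod 97 = 1, hash=13+1 mod 97 = 14
Option D: s[2]='j'->'g', delta=(7-10)*11^1 mod 97 = 64, hash=13+64 mod 97 = 77
Option E: s[2]='j'->'f', delta=(6-10)*11^1 mod 97 = 53, hash=13+53 mod 97 = 66 <-- target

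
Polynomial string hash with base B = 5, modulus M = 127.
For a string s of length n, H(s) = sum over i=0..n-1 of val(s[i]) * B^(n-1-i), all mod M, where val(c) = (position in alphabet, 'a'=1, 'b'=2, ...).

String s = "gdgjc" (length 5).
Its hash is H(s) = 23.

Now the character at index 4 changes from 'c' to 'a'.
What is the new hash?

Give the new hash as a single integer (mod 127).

val('c') = 3, val('a') = 1
Position k = 4, exponent = n-1-k = 0
B^0 mod M = 5^0 mod 127 = 1
Delta = (1 - 3) * 1 mod 127 = 125
New hash = (23 + 125) mod 127 = 21

Answer: 21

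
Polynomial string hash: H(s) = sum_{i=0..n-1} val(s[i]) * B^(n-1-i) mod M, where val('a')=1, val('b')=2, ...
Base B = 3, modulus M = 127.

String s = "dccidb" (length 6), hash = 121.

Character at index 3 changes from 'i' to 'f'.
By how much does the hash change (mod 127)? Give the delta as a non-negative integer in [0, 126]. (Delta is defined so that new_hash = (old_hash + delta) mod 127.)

Answer: 100

Derivation:
Delta formula: (val(new) - val(old)) * B^(n-1-k) mod M
  val('f') - val('i') = 6 - 9 = -3
  B^(n-1-k) = 3^2 mod 127 = 9
  Delta = -3 * 9 mod 127 = 100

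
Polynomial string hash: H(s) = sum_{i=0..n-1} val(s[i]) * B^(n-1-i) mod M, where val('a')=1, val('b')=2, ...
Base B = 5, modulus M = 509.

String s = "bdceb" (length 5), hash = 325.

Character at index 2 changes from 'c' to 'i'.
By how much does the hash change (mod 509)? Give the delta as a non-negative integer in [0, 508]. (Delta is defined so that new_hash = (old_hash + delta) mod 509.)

Answer: 150

Derivation:
Delta formula: (val(new) - val(old)) * B^(n-1-k) mod M
  val('i') - val('c') = 9 - 3 = 6
  B^(n-1-k) = 5^2 mod 509 = 25
  Delta = 6 * 25 mod 509 = 150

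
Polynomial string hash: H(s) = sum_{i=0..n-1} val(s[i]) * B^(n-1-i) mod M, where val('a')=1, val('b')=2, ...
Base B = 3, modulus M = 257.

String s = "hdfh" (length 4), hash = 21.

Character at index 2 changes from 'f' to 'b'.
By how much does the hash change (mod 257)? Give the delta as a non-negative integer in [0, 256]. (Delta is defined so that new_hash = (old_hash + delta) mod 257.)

Answer: 245

Derivation:
Delta formula: (val(new) - val(old)) * B^(n-1-k) mod M
  val('b') - val('f') = 2 - 6 = -4
  B^(n-1-k) = 3^1 mod 257 = 3
  Delta = -4 * 3 mod 257 = 245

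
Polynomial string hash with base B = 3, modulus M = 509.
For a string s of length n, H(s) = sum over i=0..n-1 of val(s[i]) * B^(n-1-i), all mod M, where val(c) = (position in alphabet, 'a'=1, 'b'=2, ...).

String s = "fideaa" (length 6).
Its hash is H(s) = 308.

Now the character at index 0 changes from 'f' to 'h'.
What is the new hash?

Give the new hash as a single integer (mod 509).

val('f') = 6, val('h') = 8
Position k = 0, exponent = n-1-k = 5
B^5 mod M = 3^5 mod 509 = 243
Delta = (8 - 6) * 243 mod 509 = 486
New hash = (308 + 486) mod 509 = 285

Answer: 285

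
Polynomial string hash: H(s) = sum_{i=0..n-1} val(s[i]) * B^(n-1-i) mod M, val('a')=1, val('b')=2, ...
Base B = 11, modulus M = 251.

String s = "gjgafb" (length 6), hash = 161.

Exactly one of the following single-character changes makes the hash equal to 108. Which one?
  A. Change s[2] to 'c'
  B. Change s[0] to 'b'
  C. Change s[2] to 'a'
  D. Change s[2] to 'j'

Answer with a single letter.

Answer: A

Derivation:
Option A: s[2]='g'->'c', delta=(3-7)*11^3 mod 251 = 198, hash=161+198 mod 251 = 108 <-- target
Option B: s[0]='g'->'b', delta=(2-7)*11^5 mod 251 = 204, hash=161+204 mod 251 = 114
Option C: s[2]='g'->'a', delta=(1-7)*11^3 mod 251 = 46, hash=161+46 mod 251 = 207
Option D: s[2]='g'->'j', delta=(10-7)*11^3 mod 251 = 228, hash=161+228 mod 251 = 138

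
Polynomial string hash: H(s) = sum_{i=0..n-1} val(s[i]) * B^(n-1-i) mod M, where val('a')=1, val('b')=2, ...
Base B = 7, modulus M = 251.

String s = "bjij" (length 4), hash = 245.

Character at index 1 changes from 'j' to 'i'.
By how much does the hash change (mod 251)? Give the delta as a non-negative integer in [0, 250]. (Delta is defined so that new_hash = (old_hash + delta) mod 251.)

Delta formula: (val(new) - val(old)) * B^(n-1-k) mod M
  val('i') - val('j') = 9 - 10 = -1
  B^(n-1-k) = 7^2 mod 251 = 49
  Delta = -1 * 49 mod 251 = 202

Answer: 202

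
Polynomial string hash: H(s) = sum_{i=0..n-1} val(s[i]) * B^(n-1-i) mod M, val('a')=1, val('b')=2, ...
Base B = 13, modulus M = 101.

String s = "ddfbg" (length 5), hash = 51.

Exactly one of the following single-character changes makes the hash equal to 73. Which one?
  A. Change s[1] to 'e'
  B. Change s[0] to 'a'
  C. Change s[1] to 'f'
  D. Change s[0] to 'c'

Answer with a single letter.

Option A: s[1]='d'->'e', delta=(5-4)*13^3 mod 101 = 76, hash=51+76 mod 101 = 26
Option B: s[0]='d'->'a', delta=(1-4)*13^4 mod 101 = 66, hash=51+66 mod 101 = 16
Option C: s[1]='d'->'f', delta=(6-4)*13^3 mod 101 = 51, hash=51+51 mod 101 = 1
Option D: s[0]='d'->'c', delta=(3-4)*13^4 mod 101 = 22, hash=51+22 mod 101 = 73 <-- target

Answer: D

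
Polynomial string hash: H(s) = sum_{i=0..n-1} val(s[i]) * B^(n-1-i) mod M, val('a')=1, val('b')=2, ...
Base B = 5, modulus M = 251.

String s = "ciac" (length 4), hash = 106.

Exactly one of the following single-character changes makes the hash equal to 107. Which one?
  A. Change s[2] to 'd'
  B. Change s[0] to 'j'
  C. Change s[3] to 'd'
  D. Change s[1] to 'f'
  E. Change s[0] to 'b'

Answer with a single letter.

Answer: C

Derivation:
Option A: s[2]='a'->'d', delta=(4-1)*5^1 mod 251 = 15, hash=106+15 mod 251 = 121
Option B: s[0]='c'->'j', delta=(10-3)*5^3 mod 251 = 122, hash=106+122 mod 251 = 228
Option C: s[3]='c'->'d', delta=(4-3)*5^0 mod 251 = 1, hash=106+1 mod 251 = 107 <-- target
Option D: s[1]='i'->'f', delta=(6-9)*5^2 mod 251 = 176, hash=106+176 mod 251 = 31
Option E: s[0]='c'->'b', delta=(2-3)*5^3 mod 251 = 126, hash=106+126 mod 251 = 232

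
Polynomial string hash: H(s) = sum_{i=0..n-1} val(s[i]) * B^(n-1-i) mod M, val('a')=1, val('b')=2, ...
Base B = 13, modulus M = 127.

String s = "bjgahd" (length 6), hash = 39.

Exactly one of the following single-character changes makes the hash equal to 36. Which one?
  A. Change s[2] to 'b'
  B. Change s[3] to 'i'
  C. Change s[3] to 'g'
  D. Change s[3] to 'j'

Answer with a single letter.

Option A: s[2]='g'->'b', delta=(2-7)*13^3 mod 127 = 64, hash=39+64 mod 127 = 103
Option B: s[3]='a'->'i', delta=(9-1)*13^2 mod 127 = 82, hash=39+82 mod 127 = 121
Option C: s[3]='a'->'g', delta=(7-1)*13^2 mod 127 = 125, hash=39+125 mod 127 = 37
Option D: s[3]='a'->'j', delta=(10-1)*13^2 mod 127 = 124, hash=39+124 mod 127 = 36 <-- target

Answer: D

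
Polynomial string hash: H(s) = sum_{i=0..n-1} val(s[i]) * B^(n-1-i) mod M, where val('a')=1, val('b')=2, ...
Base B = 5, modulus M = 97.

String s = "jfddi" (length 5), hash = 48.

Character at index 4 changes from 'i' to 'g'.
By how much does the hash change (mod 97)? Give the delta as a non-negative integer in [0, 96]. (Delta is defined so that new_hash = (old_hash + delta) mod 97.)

Answer: 95

Derivation:
Delta formula: (val(new) - val(old)) * B^(n-1-k) mod M
  val('g') - val('i') = 7 - 9 = -2
  B^(n-1-k) = 5^0 mod 97 = 1
  Delta = -2 * 1 mod 97 = 95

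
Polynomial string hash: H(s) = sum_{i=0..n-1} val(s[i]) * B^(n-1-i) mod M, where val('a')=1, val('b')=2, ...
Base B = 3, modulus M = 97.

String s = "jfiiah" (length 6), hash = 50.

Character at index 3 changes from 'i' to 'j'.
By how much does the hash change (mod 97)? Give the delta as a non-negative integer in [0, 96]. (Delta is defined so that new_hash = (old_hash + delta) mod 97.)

Answer: 9

Derivation:
Delta formula: (val(new) - val(old)) * B^(n-1-k) mod M
  val('j') - val('i') = 10 - 9 = 1
  B^(n-1-k) = 3^2 mod 97 = 9
  Delta = 1 * 9 mod 97 = 9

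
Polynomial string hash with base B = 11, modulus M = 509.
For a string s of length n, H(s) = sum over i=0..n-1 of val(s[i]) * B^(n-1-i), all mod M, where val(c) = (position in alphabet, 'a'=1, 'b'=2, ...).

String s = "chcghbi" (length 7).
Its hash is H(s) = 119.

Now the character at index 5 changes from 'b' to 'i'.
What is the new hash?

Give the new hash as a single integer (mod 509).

Answer: 196

Derivation:
val('b') = 2, val('i') = 9
Position k = 5, exponent = n-1-k = 1
B^1 mod M = 11^1 mod 509 = 11
Delta = (9 - 2) * 11 mod 509 = 77
New hash = (119 + 77) mod 509 = 196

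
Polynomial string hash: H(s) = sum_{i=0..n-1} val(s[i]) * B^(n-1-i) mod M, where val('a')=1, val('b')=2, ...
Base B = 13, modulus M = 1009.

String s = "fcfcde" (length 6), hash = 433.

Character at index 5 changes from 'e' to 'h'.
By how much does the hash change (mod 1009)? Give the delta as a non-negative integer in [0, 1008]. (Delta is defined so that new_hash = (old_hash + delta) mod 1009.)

Delta formula: (val(new) - val(old)) * B^(n-1-k) mod M
  val('h') - val('e') = 8 - 5 = 3
  B^(n-1-k) = 13^0 mod 1009 = 1
  Delta = 3 * 1 mod 1009 = 3

Answer: 3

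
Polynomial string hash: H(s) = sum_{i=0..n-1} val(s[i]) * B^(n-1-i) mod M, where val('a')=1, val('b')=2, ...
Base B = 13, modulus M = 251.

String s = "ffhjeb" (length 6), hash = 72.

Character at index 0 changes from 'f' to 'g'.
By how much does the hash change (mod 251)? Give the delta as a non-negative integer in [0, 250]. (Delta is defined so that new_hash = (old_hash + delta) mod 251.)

Delta formula: (val(new) - val(old)) * B^(n-1-k) mod M
  val('g') - val('f') = 7 - 6 = 1
  B^(n-1-k) = 13^5 mod 251 = 64
  Delta = 1 * 64 mod 251 = 64

Answer: 64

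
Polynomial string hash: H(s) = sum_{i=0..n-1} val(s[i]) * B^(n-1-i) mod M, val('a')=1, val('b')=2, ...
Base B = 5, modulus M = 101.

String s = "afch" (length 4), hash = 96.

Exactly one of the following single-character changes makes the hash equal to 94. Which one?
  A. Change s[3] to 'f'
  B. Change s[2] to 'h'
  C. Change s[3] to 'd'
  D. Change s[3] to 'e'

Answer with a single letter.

Option A: s[3]='h'->'f', delta=(6-8)*5^0 mod 101 = 99, hash=96+99 mod 101 = 94 <-- target
Option B: s[2]='c'->'h', delta=(8-3)*5^1 mod 101 = 25, hash=96+25 mod 101 = 20
Option C: s[3]='h'->'d', delta=(4-8)*5^0 mod 101 = 97, hash=96+97 mod 101 = 92
Option D: s[3]='h'->'e', delta=(5-8)*5^0 mod 101 = 98, hash=96+98 mod 101 = 93

Answer: A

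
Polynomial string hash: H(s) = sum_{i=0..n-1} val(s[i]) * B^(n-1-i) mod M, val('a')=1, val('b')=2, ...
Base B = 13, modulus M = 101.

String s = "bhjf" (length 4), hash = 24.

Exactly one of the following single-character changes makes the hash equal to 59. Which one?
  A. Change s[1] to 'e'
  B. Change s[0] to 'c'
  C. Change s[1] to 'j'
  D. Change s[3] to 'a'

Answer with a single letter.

Answer: C

Derivation:
Option A: s[1]='h'->'e', delta=(5-8)*13^2 mod 101 = 99, hash=24+99 mod 101 = 22
Option B: s[0]='b'->'c', delta=(3-2)*13^3 mod 101 = 76, hash=24+76 mod 101 = 100
Option C: s[1]='h'->'j', delta=(10-8)*13^2 mod 101 = 35, hash=24+35 mod 101 = 59 <-- target
Option D: s[3]='f'->'a', delta=(1-6)*13^0 mod 101 = 96, hash=24+96 mod 101 = 19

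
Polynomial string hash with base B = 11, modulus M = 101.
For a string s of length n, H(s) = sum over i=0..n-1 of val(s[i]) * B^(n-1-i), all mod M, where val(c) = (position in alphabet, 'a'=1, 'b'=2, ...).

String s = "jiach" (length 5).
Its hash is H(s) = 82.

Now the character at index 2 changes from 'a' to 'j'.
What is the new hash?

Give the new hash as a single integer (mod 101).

Answer: 60

Derivation:
val('a') = 1, val('j') = 10
Position k = 2, exponent = n-1-k = 2
B^2 mod M = 11^2 mod 101 = 20
Delta = (10 - 1) * 20 mod 101 = 79
New hash = (82 + 79) mod 101 = 60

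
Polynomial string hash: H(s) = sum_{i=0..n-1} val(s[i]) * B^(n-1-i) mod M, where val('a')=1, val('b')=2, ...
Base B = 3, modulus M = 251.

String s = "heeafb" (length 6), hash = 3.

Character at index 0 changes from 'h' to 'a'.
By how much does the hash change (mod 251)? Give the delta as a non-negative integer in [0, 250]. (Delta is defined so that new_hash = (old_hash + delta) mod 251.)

Answer: 56

Derivation:
Delta formula: (val(new) - val(old)) * B^(n-1-k) mod M
  val('a') - val('h') = 1 - 8 = -7
  B^(n-1-k) = 3^5 mod 251 = 243
  Delta = -7 * 243 mod 251 = 56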